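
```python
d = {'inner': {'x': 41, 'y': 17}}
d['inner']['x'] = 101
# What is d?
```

After line 1: d = {'inner': {'x': 41, 'y': 17}}
After line 2 (inner x overwritten): d = {'inner': {'x': 101, 'y': 17}}

{'inner': {'x': 101, 'y': 17}}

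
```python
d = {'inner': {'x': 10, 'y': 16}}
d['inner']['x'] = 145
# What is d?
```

After line 1: d = {'inner': {'x': 10, 'y': 16}}
After line 2 (inner x overwritten): d = {'inner': {'x': 145, 'y': 16}}

{'inner': {'x': 145, 'y': 16}}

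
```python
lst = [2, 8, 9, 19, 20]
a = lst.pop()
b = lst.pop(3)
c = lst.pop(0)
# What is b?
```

After line 1: lst = [2, 8, 9, 19, 20]
After line 2 (pop() -> a = 20): lst = [2, 8, 9, 19]
After line 3 (pop(3) -> b = 19): lst = [2, 8, 9]
After line 4 (pop(0) -> c = 2): lst = [8, 9]

19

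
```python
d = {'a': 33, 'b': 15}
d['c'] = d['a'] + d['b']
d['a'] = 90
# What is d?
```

After line 1: d = {'a': 33, 'b': 15}
After line 2 (d['c'] = 33 + 15): d = {'a': 33, 'b': 15, 'c': 48}
After line 3: d = {'a': 90, 'b': 15, 'c': 48}

{'a': 90, 'b': 15, 'c': 48}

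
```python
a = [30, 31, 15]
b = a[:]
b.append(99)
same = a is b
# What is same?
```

After line 1: a = [30, 31, 15]
After line 2 (b = a[:] is a shallow copy, new object): a = [30, 31, 15], b = [30, 31, 15]
After line 3 (append only mutates b): a = [30, 31, 15], b = [30, 31, 15, 99]
After line 4 (same = a is b; different objects -> False): same = False

False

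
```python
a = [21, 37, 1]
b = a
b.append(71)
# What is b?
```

After line 1: a = [21, 37, 1]
After line 2 (b = a is an alias, same object): a = [21, 37, 1], b = [21, 37, 1]
After line 3 (b.append mutates the shared list): a = [21, 37, 1, 71], b = [21, 37, 1, 71]

[21, 37, 1, 71]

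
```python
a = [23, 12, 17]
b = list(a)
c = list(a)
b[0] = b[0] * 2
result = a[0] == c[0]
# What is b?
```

After line 1: a = [23, 12, 17]
After line 2 (b = list(a), copy): a = [23, 12, 17], b = [23, 12, 17]
After line 3 (c = list(a) is a copy, new object): c = [23, 12, 17]
After line 4 (b[0] = 23 * 2 = 46; only b mutates (copy)): a = [23, 12, 17], b = [46, 12, 17], c = [23, 12, 17]
After line 5 (a[0] = 23, c[0] = 23; result = True)

[46, 12, 17]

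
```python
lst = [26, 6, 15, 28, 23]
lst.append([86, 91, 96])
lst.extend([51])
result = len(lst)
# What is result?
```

After line 1: lst = [26, 6, 15, 28, 23]
After line 2 (append adds [86, 91, 96] as single element): lst = [26, 6, 15, 28, 23, [86, 91, 96]]
After line 3 (extend unpacks [51], adds 51): lst = [26, 6, 15, 28, 23, [86, 91, 96], 51]
After line 4: result = len(lst) = 7

7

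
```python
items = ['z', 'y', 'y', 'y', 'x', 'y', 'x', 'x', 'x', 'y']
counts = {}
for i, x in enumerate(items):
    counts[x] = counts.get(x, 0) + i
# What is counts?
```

Initial: counts = {}, items = ['z', 'y', 'y', 'y', 'x', 'y', 'x', 'x', 'x', 'y']
i=0, x='z': counts = {'z': 0}
i=1, x='y': counts = {'z': 0, 'y': 1}
i=2, x='y': counts = {'z': 0, 'y': 3}
i=3, x='y': counts = {'z': 0, 'y': 6}
i=4, x='x': counts = {'z': 0, 'y': 6, 'x': 4}
i=5, x='y': counts = {'z': 0, 'y': 11, 'x': 4}
i=6, x='x': counts = {'z': 0, 'y': 11, 'x': 10}
i=7, x='x': counts = {'z': 0, 'y': 11, 'x': 17}
i=8, x='x': counts = {'z': 0, 'y': 11, 'x': 25}
i=9, x='y': counts = {'z': 0, 'y': 20, 'x': 25}

{'z': 0, 'y': 20, 'x': 25}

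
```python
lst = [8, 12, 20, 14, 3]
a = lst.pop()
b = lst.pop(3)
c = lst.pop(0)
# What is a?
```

After line 1: lst = [8, 12, 20, 14, 3]
After line 2 (pop() -> a = 3): lst = [8, 12, 20, 14]
After line 3 (pop(3) -> b = 14): lst = [8, 12, 20]
After line 4 (pop(0) -> c = 8): lst = [12, 20]

3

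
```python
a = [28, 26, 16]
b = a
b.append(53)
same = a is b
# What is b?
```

After line 1: a = [28, 26, 16]
After line 2 (b = a is an alias, same object): a = [28, 26, 16], b = [28, 26, 16]
After line 3 (b.append mutates the shared list): a = [28, 26, 16, 53], b = [28, 26, 16, 53]
After line 4 (same = a is b; same object -> True): same = True

[28, 26, 16, 53]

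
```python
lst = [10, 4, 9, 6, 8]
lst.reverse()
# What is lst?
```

[8, 6, 9, 4, 10]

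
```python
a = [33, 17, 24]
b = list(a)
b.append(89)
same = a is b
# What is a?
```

After line 1: a = [33, 17, 24]
After line 2 (b = list(a) is a shallow copy, new object): a = [33, 17, 24], b = [33, 17, 24]
After line 3 (append only mutates b): a = [33, 17, 24], b = [33, 17, 24, 89]
After line 4 (same = a is b; different objects -> False): same = False

[33, 17, 24]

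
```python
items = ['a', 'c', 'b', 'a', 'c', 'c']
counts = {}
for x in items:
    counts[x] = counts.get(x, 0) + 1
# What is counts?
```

Initial: counts = {}, items = ['a', 'c', 'b', 'a', 'c', 'c']
See 'a': counts = {'a': 1}
See 'c': counts = {'a': 1, 'c': 1}
See 'b': counts = {'a': 1, 'c': 1, 'b': 1}
See 'a': counts = {'a': 2, 'c': 1, 'b': 1}
See 'c': counts = {'a': 2, 'c': 2, 'b': 1}
See 'c': counts = {'a': 2, 'c': 3, 'b': 1}

{'a': 2, 'c': 3, 'b': 1}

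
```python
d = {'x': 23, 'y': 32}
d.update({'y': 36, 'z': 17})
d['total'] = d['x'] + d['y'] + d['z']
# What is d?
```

After line 1: d = {'x': 23, 'y': 32}
After line 2 (y overwritten, z added): d = {'x': 23, 'y': 36, 'z': 17}
After line 3 (total = 23 + 36 + 17 = 76): d = {'x': 23, 'y': 36, 'z': 17, 'total': 76}

{'x': 23, 'y': 36, 'z': 17, 'total': 76}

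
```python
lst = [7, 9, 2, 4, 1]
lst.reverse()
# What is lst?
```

[1, 4, 2, 9, 7]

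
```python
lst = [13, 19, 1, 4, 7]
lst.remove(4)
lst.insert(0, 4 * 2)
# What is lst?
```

After line 1: lst = [13, 19, 1, 4, 7]
After line 2 (remove first 4): lst = [13, 19, 1, 7]
After line 3 (insert 8 at index 0): lst = [8, 13, 19, 1, 7]

[8, 13, 19, 1, 7]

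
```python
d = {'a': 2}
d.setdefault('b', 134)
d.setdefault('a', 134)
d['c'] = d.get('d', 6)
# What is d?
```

After line 1: d = {'a': 2}
After line 2 (setdefault adds 'b'=134): d = {'a': 2, 'b': 134}
After line 3 (setdefault 'a' no-op, already exists): d = {'a': 2, 'b': 134}
After line 4 (get('d', 6) returns default since 'd' not in d): d = {'a': 2, 'b': 134, 'c': 6}

{'a': 2, 'b': 134, 'c': 6}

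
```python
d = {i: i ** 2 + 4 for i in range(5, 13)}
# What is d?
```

{5: 29, 6: 40, 7: 53, 8: 68, 9: 85, 10: 104, 11: 125, 12: 148}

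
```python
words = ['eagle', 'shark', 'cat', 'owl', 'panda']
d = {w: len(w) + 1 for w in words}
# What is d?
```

{'eagle': 6, 'shark': 6, 'cat': 4, 'owl': 4, 'panda': 6}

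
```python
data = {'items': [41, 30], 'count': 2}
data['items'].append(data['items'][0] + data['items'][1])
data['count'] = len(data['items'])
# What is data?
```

After line 1: data = {'items': [41, 30], 'count': 2}
After line 2 (append 41 + 30 = 71): data = {'items': [41, 30, 71], 'count': 2}
After line 3 (count = len(items) = 3): data = {'items': [41, 30, 71], 'count': 3}

{'items': [41, 30, 71], 'count': 3}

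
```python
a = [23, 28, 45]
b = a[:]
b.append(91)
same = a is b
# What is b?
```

After line 1: a = [23, 28, 45]
After line 2 (b = a[:] is a shallow copy, new object): a = [23, 28, 45], b = [23, 28, 45]
After line 3 (append only mutates b): a = [23, 28, 45], b = [23, 28, 45, 91]
After line 4 (same = a is b; different objects -> False): same = False

[23, 28, 45, 91]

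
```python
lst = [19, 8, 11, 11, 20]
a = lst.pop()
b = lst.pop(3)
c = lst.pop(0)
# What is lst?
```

After line 1: lst = [19, 8, 11, 11, 20]
After line 2 (pop() -> a = 20): lst = [19, 8, 11, 11]
After line 3 (pop(3) -> b = 11): lst = [19, 8, 11]
After line 4 (pop(0) -> c = 19): lst = [8, 11]

[8, 11]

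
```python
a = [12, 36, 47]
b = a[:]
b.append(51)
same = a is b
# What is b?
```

After line 1: a = [12, 36, 47]
After line 2 (b = a[:] is a shallow copy, new object): a = [12, 36, 47], b = [12, 36, 47]
After line 3 (append only mutates b): a = [12, 36, 47], b = [12, 36, 47, 51]
After line 4 (same = a is b; different objects -> False): same = False

[12, 36, 47, 51]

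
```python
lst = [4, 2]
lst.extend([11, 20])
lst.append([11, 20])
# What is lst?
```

After line 1: lst = [4, 2]
After line 2 (extend unpacks [11, 20]): lst = [4, 2, 11, 20]
After line 3 (append adds [11, 20] as single element): lst = [4, 2, 11, 20, [11, 20]]

[4, 2, 11, 20, [11, 20]]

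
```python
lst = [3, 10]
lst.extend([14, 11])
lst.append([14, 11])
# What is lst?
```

After line 1: lst = [3, 10]
After line 2 (extend unpacks [14, 11]): lst = [3, 10, 14, 11]
After line 3 (append adds [14, 11] as single element): lst = [3, 10, 14, 11, [14, 11]]

[3, 10, 14, 11, [14, 11]]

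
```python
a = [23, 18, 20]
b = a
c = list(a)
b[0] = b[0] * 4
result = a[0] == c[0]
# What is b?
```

After line 1: a = [23, 18, 20]
After line 2 (b = a, alias): a = [23, 18, 20], b = [23, 18, 20]
After line 3 (c = list(a) is a copy, new object): c = [23, 18, 20]
After line 4 (b[0] = 23 * 4 = 92; mutates shared a/b): a = b = [92, 18, 20], c = [23, 18, 20]
After line 5 (a[0] = 92, c[0] = 23; result = False)

[92, 18, 20]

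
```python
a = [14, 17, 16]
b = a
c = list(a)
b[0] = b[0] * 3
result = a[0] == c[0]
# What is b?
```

After line 1: a = [14, 17, 16]
After line 2 (b = a, alias): a = [14, 17, 16], b = [14, 17, 16]
After line 3 (c = list(a) is a copy, new object): c = [14, 17, 16]
After line 4 (b[0] = 14 * 3 = 42; mutates shared a/b): a = b = [42, 17, 16], c = [14, 17, 16]
After line 5 (a[0] = 42, c[0] = 14; result = False)

[42, 17, 16]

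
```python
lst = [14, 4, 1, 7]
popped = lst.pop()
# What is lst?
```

[14, 4, 1]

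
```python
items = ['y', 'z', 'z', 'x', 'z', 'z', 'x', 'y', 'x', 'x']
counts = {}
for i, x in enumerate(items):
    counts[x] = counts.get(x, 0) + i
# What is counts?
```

Initial: counts = {}, items = ['y', 'z', 'z', 'x', 'z', 'z', 'x', 'y', 'x', 'x']
i=0, x='y': counts = {'y': 0}
i=1, x='z': counts = {'y': 0, 'z': 1}
i=2, x='z': counts = {'y': 0, 'z': 3}
i=3, x='x': counts = {'y': 0, 'z': 3, 'x': 3}
i=4, x='z': counts = {'y': 0, 'z': 7, 'x': 3}
i=5, x='z': counts = {'y': 0, 'z': 12, 'x': 3}
i=6, x='x': counts = {'y': 0, 'z': 12, 'x': 9}
i=7, x='y': counts = {'y': 7, 'z': 12, 'x': 9}
i=8, x='x': counts = {'y': 7, 'z': 12, 'x': 17}
i=9, x='x': counts = {'y': 7, 'z': 12, 'x': 26}

{'y': 7, 'z': 12, 'x': 26}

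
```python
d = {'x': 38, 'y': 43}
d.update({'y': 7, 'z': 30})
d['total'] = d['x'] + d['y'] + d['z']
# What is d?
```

After line 1: d = {'x': 38, 'y': 43}
After line 2 (y overwritten, z added): d = {'x': 38, 'y': 7, 'z': 30}
After line 3 (total = 38 + 7 + 30 = 75): d = {'x': 38, 'y': 7, 'z': 30, 'total': 75}

{'x': 38, 'y': 7, 'z': 30, 'total': 75}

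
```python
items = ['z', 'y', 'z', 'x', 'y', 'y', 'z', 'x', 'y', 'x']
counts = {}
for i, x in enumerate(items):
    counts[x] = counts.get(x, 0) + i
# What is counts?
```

Initial: counts = {}, items = ['z', 'y', 'z', 'x', 'y', 'y', 'z', 'x', 'y', 'x']
i=0, x='z': counts = {'z': 0}
i=1, x='y': counts = {'z': 0, 'y': 1}
i=2, x='z': counts = {'z': 2, 'y': 1}
i=3, x='x': counts = {'z': 2, 'y': 1, 'x': 3}
i=4, x='y': counts = {'z': 2, 'y': 5, 'x': 3}
i=5, x='y': counts = {'z': 2, 'y': 10, 'x': 3}
i=6, x='z': counts = {'z': 8, 'y': 10, 'x': 3}
i=7, x='x': counts = {'z': 8, 'y': 10, 'x': 10}
i=8, x='y': counts = {'z': 8, 'y': 18, 'x': 10}
i=9, x='x': counts = {'z': 8, 'y': 18, 'x': 19}

{'z': 8, 'y': 18, 'x': 19}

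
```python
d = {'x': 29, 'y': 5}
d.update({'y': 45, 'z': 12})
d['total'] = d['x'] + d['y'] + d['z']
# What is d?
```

After line 1: d = {'x': 29, 'y': 5}
After line 2 (y overwritten, z added): d = {'x': 29, 'y': 45, 'z': 12}
After line 3 (total = 29 + 45 + 12 = 86): d = {'x': 29, 'y': 45, 'z': 12, 'total': 86}

{'x': 29, 'y': 45, 'z': 12, 'total': 86}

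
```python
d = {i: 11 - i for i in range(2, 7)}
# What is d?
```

{2: 9, 3: 8, 4: 7, 5: 6, 6: 5}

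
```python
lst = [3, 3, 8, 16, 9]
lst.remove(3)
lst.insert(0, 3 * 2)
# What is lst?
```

After line 1: lst = [3, 3, 8, 16, 9]
After line 2 (remove first 3): lst = [3, 8, 16, 9]
After line 3 (insert 6 at index 0): lst = [6, 3, 8, 16, 9]

[6, 3, 8, 16, 9]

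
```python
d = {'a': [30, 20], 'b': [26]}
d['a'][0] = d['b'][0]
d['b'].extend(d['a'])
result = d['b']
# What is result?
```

After line 1: d = {'a': [30, 20], 'b': [26]}
After line 2 (a[0] = b[0] = 26): d = {'a': [26, 20], 'b': [26]}
After line 3 (b.extend(a) appends [26, 20]): d = {'a': [26, 20], 'b': [26, 26, 20]}
After line 4: result = d['b'] = [26, 26, 20]

[26, 26, 20]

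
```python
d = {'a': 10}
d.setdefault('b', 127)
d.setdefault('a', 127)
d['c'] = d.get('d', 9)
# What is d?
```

After line 1: d = {'a': 10}
After line 2 (setdefault adds 'b'=127): d = {'a': 10, 'b': 127}
After line 3 (setdefault 'a' no-op, already exists): d = {'a': 10, 'b': 127}
After line 4 (get('d', 9) returns default since 'd' not in d): d = {'a': 10, 'b': 127, 'c': 9}

{'a': 10, 'b': 127, 'c': 9}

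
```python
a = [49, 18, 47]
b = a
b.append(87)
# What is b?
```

After line 1: a = [49, 18, 47]
After line 2 (b = a is an alias, same object): a = [49, 18, 47], b = [49, 18, 47]
After line 3 (b.append mutates the shared list): a = [49, 18, 47, 87], b = [49, 18, 47, 87]

[49, 18, 47, 87]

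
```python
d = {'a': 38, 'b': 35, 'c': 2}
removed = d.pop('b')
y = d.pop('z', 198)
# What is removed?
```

After line 1: d = {'a': 38, 'b': 35, 'c': 2}
After line 2 (pop 'b' returns 35): d = {'a': 38, 'c': 2}, removed = 35
After line 3 (pop 'z' missing, returns default 198): d = {'a': 38, 'c': 2}, y = 198

35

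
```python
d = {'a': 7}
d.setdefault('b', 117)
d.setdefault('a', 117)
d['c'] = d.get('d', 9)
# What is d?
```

After line 1: d = {'a': 7}
After line 2 (setdefault adds 'b'=117): d = {'a': 7, 'b': 117}
After line 3 (setdefault 'a' no-op, already exists): d = {'a': 7, 'b': 117}
After line 4 (get('d', 9) returns default since 'd' not in d): d = {'a': 7, 'b': 117, 'c': 9}

{'a': 7, 'b': 117, 'c': 9}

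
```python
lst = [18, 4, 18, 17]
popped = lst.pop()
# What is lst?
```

[18, 4, 18]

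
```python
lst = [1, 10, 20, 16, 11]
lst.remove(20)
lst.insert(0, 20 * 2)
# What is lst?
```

After line 1: lst = [1, 10, 20, 16, 11]
After line 2 (remove first 20): lst = [1, 10, 16, 11]
After line 3 (insert 40 at index 0): lst = [40, 1, 10, 16, 11]

[40, 1, 10, 16, 11]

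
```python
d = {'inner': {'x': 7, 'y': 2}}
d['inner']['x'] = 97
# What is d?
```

After line 1: d = {'inner': {'x': 7, 'y': 2}}
After line 2 (inner x overwritten): d = {'inner': {'x': 97, 'y': 2}}

{'inner': {'x': 97, 'y': 2}}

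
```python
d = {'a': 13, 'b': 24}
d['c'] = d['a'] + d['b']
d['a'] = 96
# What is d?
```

After line 1: d = {'a': 13, 'b': 24}
After line 2 (d['c'] = 13 + 24): d = {'a': 13, 'b': 24, 'c': 37}
After line 3: d = {'a': 96, 'b': 24, 'c': 37}

{'a': 96, 'b': 24, 'c': 37}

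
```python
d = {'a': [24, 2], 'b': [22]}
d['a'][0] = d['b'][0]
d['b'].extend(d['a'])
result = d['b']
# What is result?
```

After line 1: d = {'a': [24, 2], 'b': [22]}
After line 2 (a[0] = b[0] = 22): d = {'a': [22, 2], 'b': [22]}
After line 3 (b.extend(a) appends [22, 2]): d = {'a': [22, 2], 'b': [22, 22, 2]}
After line 4: result = d['b'] = [22, 22, 2]

[22, 22, 2]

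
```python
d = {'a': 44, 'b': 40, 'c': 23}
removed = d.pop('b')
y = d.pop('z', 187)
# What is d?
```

After line 1: d = {'a': 44, 'b': 40, 'c': 23}
After line 2 (pop 'b' returns 40): d = {'a': 44, 'c': 23}, removed = 40
After line 3 (pop 'z' missing, returns default 187): d = {'a': 44, 'c': 23}, y = 187

{'a': 44, 'c': 23}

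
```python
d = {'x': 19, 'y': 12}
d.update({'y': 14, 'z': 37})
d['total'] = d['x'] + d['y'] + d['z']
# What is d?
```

After line 1: d = {'x': 19, 'y': 12}
After line 2 (y overwritten, z added): d = {'x': 19, 'y': 14, 'z': 37}
After line 3 (total = 19 + 14 + 37 = 70): d = {'x': 19, 'y': 14, 'z': 37, 'total': 70}

{'x': 19, 'y': 14, 'z': 37, 'total': 70}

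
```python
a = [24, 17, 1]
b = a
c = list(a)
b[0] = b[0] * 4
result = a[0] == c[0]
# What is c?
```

After line 1: a = [24, 17, 1]
After line 2 (b = a, alias): a = [24, 17, 1], b = [24, 17, 1]
After line 3 (c = list(a) is a copy, new object): c = [24, 17, 1]
After line 4 (b[0] = 24 * 4 = 96; mutates shared a/b): a = b = [96, 17, 1], c = [24, 17, 1]
After line 5 (a[0] = 96, c[0] = 24; result = False)

[24, 17, 1]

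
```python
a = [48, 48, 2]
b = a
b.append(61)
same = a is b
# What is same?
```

After line 1: a = [48, 48, 2]
After line 2 (b = a is an alias, same object): a = [48, 48, 2], b = [48, 48, 2]
After line 3 (b.append mutates the shared list): a = [48, 48, 2, 61], b = [48, 48, 2, 61]
After line 4 (same = a is b; same object -> True): same = True

True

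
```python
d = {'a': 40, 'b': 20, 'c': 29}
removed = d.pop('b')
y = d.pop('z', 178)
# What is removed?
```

After line 1: d = {'a': 40, 'b': 20, 'c': 29}
After line 2 (pop 'b' returns 20): d = {'a': 40, 'c': 29}, removed = 20
After line 3 (pop 'z' missing, returns default 178): d = {'a': 40, 'c': 29}, y = 178

20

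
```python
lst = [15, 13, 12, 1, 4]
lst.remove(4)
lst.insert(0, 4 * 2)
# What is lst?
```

After line 1: lst = [15, 13, 12, 1, 4]
After line 2 (remove first 4): lst = [15, 13, 12, 1]
After line 3 (insert 8 at index 0): lst = [8, 15, 13, 12, 1]

[8, 15, 13, 12, 1]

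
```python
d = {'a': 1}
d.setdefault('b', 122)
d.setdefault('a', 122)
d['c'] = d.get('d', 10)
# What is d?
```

After line 1: d = {'a': 1}
After line 2 (setdefault adds 'b'=122): d = {'a': 1, 'b': 122}
After line 3 (setdefault 'a' no-op, already exists): d = {'a': 1, 'b': 122}
After line 4 (get('d', 10) returns default since 'd' not in d): d = {'a': 1, 'b': 122, 'c': 10}

{'a': 1, 'b': 122, 'c': 10}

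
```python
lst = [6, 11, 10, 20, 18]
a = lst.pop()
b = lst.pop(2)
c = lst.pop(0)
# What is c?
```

After line 1: lst = [6, 11, 10, 20, 18]
After line 2 (pop() -> a = 18): lst = [6, 11, 10, 20]
After line 3 (pop(2) -> b = 10): lst = [6, 11, 20]
After line 4 (pop(0) -> c = 6): lst = [11, 20]

6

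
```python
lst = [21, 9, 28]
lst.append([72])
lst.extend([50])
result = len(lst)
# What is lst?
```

After line 1: lst = [21, 9, 28]
After line 2 (append adds [72] as single element): lst = [21, 9, 28, [72]]
After line 3 (extend unpacks [50], adds 50): lst = [21, 9, 28, [72], 50]
After line 4: result = len(lst) = 5

[21, 9, 28, [72], 50]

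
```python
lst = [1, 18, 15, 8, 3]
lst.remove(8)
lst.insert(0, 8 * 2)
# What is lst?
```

After line 1: lst = [1, 18, 15, 8, 3]
After line 2 (remove first 8): lst = [1, 18, 15, 3]
After line 3 (insert 16 at index 0): lst = [16, 1, 18, 15, 3]

[16, 1, 18, 15, 3]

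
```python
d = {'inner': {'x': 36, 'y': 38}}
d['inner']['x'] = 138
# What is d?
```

After line 1: d = {'inner': {'x': 36, 'y': 38}}
After line 2 (inner x overwritten): d = {'inner': {'x': 138, 'y': 38}}

{'inner': {'x': 138, 'y': 38}}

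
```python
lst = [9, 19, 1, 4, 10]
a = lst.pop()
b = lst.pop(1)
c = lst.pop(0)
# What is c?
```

After line 1: lst = [9, 19, 1, 4, 10]
After line 2 (pop() -> a = 10): lst = [9, 19, 1, 4]
After line 3 (pop(1) -> b = 19): lst = [9, 1, 4]
After line 4 (pop(0) -> c = 9): lst = [1, 4]

9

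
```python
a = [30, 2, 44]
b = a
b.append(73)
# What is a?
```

After line 1: a = [30, 2, 44]
After line 2 (b = a is an alias, same object): a = [30, 2, 44], b = [30, 2, 44]
After line 3 (b.append mutates the shared list): a = [30, 2, 44, 73], b = [30, 2, 44, 73]

[30, 2, 44, 73]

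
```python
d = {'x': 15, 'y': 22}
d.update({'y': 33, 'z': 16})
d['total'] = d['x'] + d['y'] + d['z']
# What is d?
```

After line 1: d = {'x': 15, 'y': 22}
After line 2 (y overwritten, z added): d = {'x': 15, 'y': 33, 'z': 16}
After line 3 (total = 15 + 33 + 16 = 64): d = {'x': 15, 'y': 33, 'z': 16, 'total': 64}

{'x': 15, 'y': 33, 'z': 16, 'total': 64}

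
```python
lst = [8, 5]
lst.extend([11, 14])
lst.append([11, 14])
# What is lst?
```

After line 1: lst = [8, 5]
After line 2 (extend unpacks [11, 14]): lst = [8, 5, 11, 14]
After line 3 (append adds [11, 14] as single element): lst = [8, 5, 11, 14, [11, 14]]

[8, 5, 11, 14, [11, 14]]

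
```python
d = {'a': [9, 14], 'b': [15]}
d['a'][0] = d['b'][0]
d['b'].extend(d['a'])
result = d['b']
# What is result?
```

After line 1: d = {'a': [9, 14], 'b': [15]}
After line 2 (a[0] = b[0] = 15): d = {'a': [15, 14], 'b': [15]}
After line 3 (b.extend(a) appends [15, 14]): d = {'a': [15, 14], 'b': [15, 15, 14]}
After line 4: result = d['b'] = [15, 15, 14]

[15, 15, 14]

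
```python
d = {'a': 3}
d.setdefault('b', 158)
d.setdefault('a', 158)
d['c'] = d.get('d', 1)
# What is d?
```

After line 1: d = {'a': 3}
After line 2 (setdefault adds 'b'=158): d = {'a': 3, 'b': 158}
After line 3 (setdefault 'a' no-op, already exists): d = {'a': 3, 'b': 158}
After line 4 (get('d', 1) returns default since 'd' not in d): d = {'a': 3, 'b': 158, 'c': 1}

{'a': 3, 'b': 158, 'c': 1}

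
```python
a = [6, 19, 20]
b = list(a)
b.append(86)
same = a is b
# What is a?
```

After line 1: a = [6, 19, 20]
After line 2 (b = list(a) is a shallow copy, new object): a = [6, 19, 20], b = [6, 19, 20]
After line 3 (append only mutates b): a = [6, 19, 20], b = [6, 19, 20, 86]
After line 4 (same = a is b; different objects -> False): same = False

[6, 19, 20]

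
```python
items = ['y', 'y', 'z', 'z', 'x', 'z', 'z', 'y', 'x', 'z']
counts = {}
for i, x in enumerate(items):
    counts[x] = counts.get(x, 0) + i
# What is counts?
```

Initial: counts = {}, items = ['y', 'y', 'z', 'z', 'x', 'z', 'z', 'y', 'x', 'z']
i=0, x='y': counts = {'y': 0}
i=1, x='y': counts = {'y': 1}
i=2, x='z': counts = {'y': 1, 'z': 2}
i=3, x='z': counts = {'y': 1, 'z': 5}
i=4, x='x': counts = {'y': 1, 'z': 5, 'x': 4}
i=5, x='z': counts = {'y': 1, 'z': 10, 'x': 4}
i=6, x='z': counts = {'y': 1, 'z': 16, 'x': 4}
i=7, x='y': counts = {'y': 8, 'z': 16, 'x': 4}
i=8, x='x': counts = {'y': 8, 'z': 16, 'x': 12}
i=9, x='z': counts = {'y': 8, 'z': 25, 'x': 12}

{'y': 8, 'z': 25, 'x': 12}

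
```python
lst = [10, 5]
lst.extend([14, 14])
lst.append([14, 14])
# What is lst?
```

After line 1: lst = [10, 5]
After line 2 (extend unpacks [14, 14]): lst = [10, 5, 14, 14]
After line 3 (append adds [14, 14] as single element): lst = [10, 5, 14, 14, [14, 14]]

[10, 5, 14, 14, [14, 14]]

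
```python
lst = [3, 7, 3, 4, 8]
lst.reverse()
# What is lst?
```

[8, 4, 3, 7, 3]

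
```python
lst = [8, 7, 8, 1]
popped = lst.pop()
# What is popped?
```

1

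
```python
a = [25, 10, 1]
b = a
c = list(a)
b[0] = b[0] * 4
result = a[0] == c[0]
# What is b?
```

After line 1: a = [25, 10, 1]
After line 2 (b = a, alias): a = [25, 10, 1], b = [25, 10, 1]
After line 3 (c = list(a) is a copy, new object): c = [25, 10, 1]
After line 4 (b[0] = 25 * 4 = 100; mutates shared a/b): a = b = [100, 10, 1], c = [25, 10, 1]
After line 5 (a[0] = 100, c[0] = 25; result = False)

[100, 10, 1]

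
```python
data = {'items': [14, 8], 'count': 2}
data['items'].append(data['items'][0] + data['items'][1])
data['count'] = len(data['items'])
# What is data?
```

After line 1: data = {'items': [14, 8], 'count': 2}
After line 2 (append 14 + 8 = 22): data = {'items': [14, 8, 22], 'count': 2}
After line 3 (count = len(items) = 3): data = {'items': [14, 8, 22], 'count': 3}

{'items': [14, 8, 22], 'count': 3}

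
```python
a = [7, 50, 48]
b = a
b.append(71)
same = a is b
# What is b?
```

After line 1: a = [7, 50, 48]
After line 2 (b = a is an alias, same object): a = [7, 50, 48], b = [7, 50, 48]
After line 3 (b.append mutates the shared list): a = [7, 50, 48, 71], b = [7, 50, 48, 71]
After line 4 (same = a is b; same object -> True): same = True

[7, 50, 48, 71]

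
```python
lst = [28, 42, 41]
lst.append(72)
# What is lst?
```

[28, 42, 41, 72]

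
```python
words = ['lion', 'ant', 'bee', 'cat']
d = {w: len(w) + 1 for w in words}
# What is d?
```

{'lion': 5, 'ant': 4, 'bee': 4, 'cat': 4}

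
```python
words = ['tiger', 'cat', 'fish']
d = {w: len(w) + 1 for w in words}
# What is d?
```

{'tiger': 6, 'cat': 4, 'fish': 5}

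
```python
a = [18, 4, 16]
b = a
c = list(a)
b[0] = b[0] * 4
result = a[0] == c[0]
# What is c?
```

After line 1: a = [18, 4, 16]
After line 2 (b = a, alias): a = [18, 4, 16], b = [18, 4, 16]
After line 3 (c = list(a) is a copy, new object): c = [18, 4, 16]
After line 4 (b[0] = 18 * 4 = 72; mutates shared a/b): a = b = [72, 4, 16], c = [18, 4, 16]
After line 5 (a[0] = 72, c[0] = 18; result = False)

[18, 4, 16]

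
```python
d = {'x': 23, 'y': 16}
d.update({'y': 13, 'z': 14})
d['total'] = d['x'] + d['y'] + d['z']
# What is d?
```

After line 1: d = {'x': 23, 'y': 16}
After line 2 (y overwritten, z added): d = {'x': 23, 'y': 13, 'z': 14}
After line 3 (total = 23 + 13 + 14 = 50): d = {'x': 23, 'y': 13, 'z': 14, 'total': 50}

{'x': 23, 'y': 13, 'z': 14, 'total': 50}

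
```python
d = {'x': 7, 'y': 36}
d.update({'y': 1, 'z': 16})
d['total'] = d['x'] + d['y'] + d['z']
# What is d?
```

After line 1: d = {'x': 7, 'y': 36}
After line 2 (y overwritten, z added): d = {'x': 7, 'y': 1, 'z': 16}
After line 3 (total = 7 + 1 + 16 = 24): d = {'x': 7, 'y': 1, 'z': 16, 'total': 24}

{'x': 7, 'y': 1, 'z': 16, 'total': 24}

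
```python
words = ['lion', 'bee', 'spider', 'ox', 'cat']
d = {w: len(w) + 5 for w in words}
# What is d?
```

{'lion': 9, 'bee': 8, 'spider': 11, 'ox': 7, 'cat': 8}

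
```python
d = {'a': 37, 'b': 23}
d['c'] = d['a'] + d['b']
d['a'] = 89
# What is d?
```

After line 1: d = {'a': 37, 'b': 23}
After line 2 (d['c'] = 37 + 23): d = {'a': 37, 'b': 23, 'c': 60}
After line 3: d = {'a': 89, 'b': 23, 'c': 60}

{'a': 89, 'b': 23, 'c': 60}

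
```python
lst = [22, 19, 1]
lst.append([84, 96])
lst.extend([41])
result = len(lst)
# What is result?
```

After line 1: lst = [22, 19, 1]
After line 2 (append adds [84, 96] as single element): lst = [22, 19, 1, [84, 96]]
After line 3 (extend unpacks [41], adds 41): lst = [22, 19, 1, [84, 96], 41]
After line 4: result = len(lst) = 5

5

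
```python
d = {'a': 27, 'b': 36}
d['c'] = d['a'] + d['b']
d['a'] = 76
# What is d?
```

After line 1: d = {'a': 27, 'b': 36}
After line 2 (d['c'] = 27 + 36): d = {'a': 27, 'b': 36, 'c': 63}
After line 3: d = {'a': 76, 'b': 36, 'c': 63}

{'a': 76, 'b': 36, 'c': 63}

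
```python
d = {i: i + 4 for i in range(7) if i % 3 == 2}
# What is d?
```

{2: 6, 5: 9}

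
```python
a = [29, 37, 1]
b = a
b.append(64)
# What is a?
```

After line 1: a = [29, 37, 1]
After line 2 (b = a is an alias, same object): a = [29, 37, 1], b = [29, 37, 1]
After line 3 (b.append mutates the shared list): a = [29, 37, 1, 64], b = [29, 37, 1, 64]

[29, 37, 1, 64]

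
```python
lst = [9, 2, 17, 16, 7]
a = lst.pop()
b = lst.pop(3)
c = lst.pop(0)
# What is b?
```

After line 1: lst = [9, 2, 17, 16, 7]
After line 2 (pop() -> a = 7): lst = [9, 2, 17, 16]
After line 3 (pop(3) -> b = 16): lst = [9, 2, 17]
After line 4 (pop(0) -> c = 9): lst = [2, 17]

16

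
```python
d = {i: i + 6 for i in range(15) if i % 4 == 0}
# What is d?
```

{0: 6, 4: 10, 8: 14, 12: 18}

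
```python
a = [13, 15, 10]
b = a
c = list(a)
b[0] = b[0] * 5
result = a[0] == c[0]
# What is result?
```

After line 1: a = [13, 15, 10]
After line 2 (b = a, alias): a = [13, 15, 10], b = [13, 15, 10]
After line 3 (c = list(a) is a copy, new object): c = [13, 15, 10]
After line 4 (b[0] = 13 * 5 = 65; mutates shared a/b): a = b = [65, 15, 10], c = [13, 15, 10]
After line 5 (a[0] = 65, c[0] = 13; result = False)

False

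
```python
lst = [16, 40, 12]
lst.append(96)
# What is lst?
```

[16, 40, 12, 96]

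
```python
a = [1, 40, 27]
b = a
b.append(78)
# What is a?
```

After line 1: a = [1, 40, 27]
After line 2 (b = a is an alias, same object): a = [1, 40, 27], b = [1, 40, 27]
After line 3 (b.append mutates the shared list): a = [1, 40, 27, 78], b = [1, 40, 27, 78]

[1, 40, 27, 78]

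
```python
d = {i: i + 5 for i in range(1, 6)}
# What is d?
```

{1: 6, 2: 7, 3: 8, 4: 9, 5: 10}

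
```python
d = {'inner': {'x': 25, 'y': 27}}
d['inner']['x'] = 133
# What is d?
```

After line 1: d = {'inner': {'x': 25, 'y': 27}}
After line 2 (inner x overwritten): d = {'inner': {'x': 133, 'y': 27}}

{'inner': {'x': 133, 'y': 27}}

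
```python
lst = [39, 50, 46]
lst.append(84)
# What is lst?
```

[39, 50, 46, 84]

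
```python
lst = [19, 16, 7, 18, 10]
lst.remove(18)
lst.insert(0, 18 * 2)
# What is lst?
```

After line 1: lst = [19, 16, 7, 18, 10]
After line 2 (remove first 18): lst = [19, 16, 7, 10]
After line 3 (insert 36 at index 0): lst = [36, 19, 16, 7, 10]

[36, 19, 16, 7, 10]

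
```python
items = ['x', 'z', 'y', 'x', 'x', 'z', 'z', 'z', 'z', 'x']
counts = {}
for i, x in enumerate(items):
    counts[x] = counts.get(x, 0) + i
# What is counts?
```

Initial: counts = {}, items = ['x', 'z', 'y', 'x', 'x', 'z', 'z', 'z', 'z', 'x']
i=0, x='x': counts = {'x': 0}
i=1, x='z': counts = {'x': 0, 'z': 1}
i=2, x='y': counts = {'x': 0, 'z': 1, 'y': 2}
i=3, x='x': counts = {'x': 3, 'z': 1, 'y': 2}
i=4, x='x': counts = {'x': 7, 'z': 1, 'y': 2}
i=5, x='z': counts = {'x': 7, 'z': 6, 'y': 2}
i=6, x='z': counts = {'x': 7, 'z': 12, 'y': 2}
i=7, x='z': counts = {'x': 7, 'z': 19, 'y': 2}
i=8, x='z': counts = {'x': 7, 'z': 27, 'y': 2}
i=9, x='x': counts = {'x': 16, 'z': 27, 'y': 2}

{'x': 16, 'z': 27, 'y': 2}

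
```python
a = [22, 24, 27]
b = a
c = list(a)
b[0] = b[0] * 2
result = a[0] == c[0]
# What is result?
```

After line 1: a = [22, 24, 27]
After line 2 (b = a, alias): a = [22, 24, 27], b = [22, 24, 27]
After line 3 (c = list(a) is a copy, new object): c = [22, 24, 27]
After line 4 (b[0] = 22 * 2 = 44; mutates shared a/b): a = b = [44, 24, 27], c = [22, 24, 27]
After line 5 (a[0] = 44, c[0] = 22; result = False)

False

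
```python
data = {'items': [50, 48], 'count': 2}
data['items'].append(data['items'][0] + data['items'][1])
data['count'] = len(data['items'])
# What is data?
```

After line 1: data = {'items': [50, 48], 'count': 2}
After line 2 (append 50 + 48 = 98): data = {'items': [50, 48, 98], 'count': 2}
After line 3 (count = len(items) = 3): data = {'items': [50, 48, 98], 'count': 3}

{'items': [50, 48, 98], 'count': 3}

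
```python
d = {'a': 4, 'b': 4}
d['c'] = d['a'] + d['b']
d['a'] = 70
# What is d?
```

After line 1: d = {'a': 4, 'b': 4}
After line 2 (d['c'] = 4 + 4): d = {'a': 4, 'b': 4, 'c': 8}
After line 3: d = {'a': 70, 'b': 4, 'c': 8}

{'a': 70, 'b': 4, 'c': 8}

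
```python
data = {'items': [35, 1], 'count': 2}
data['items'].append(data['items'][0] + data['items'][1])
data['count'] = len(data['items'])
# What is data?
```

After line 1: data = {'items': [35, 1], 'count': 2}
After line 2 (append 35 + 1 = 36): data = {'items': [35, 1, 36], 'count': 2}
After line 3 (count = len(items) = 3): data = {'items': [35, 1, 36], 'count': 3}

{'items': [35, 1, 36], 'count': 3}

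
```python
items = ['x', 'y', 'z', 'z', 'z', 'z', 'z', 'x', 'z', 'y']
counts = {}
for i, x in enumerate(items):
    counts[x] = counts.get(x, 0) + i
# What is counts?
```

Initial: counts = {}, items = ['x', 'y', 'z', 'z', 'z', 'z', 'z', 'x', 'z', 'y']
i=0, x='x': counts = {'x': 0}
i=1, x='y': counts = {'x': 0, 'y': 1}
i=2, x='z': counts = {'x': 0, 'y': 1, 'z': 2}
i=3, x='z': counts = {'x': 0, 'y': 1, 'z': 5}
i=4, x='z': counts = {'x': 0, 'y': 1, 'z': 9}
i=5, x='z': counts = {'x': 0, 'y': 1, 'z': 14}
i=6, x='z': counts = {'x': 0, 'y': 1, 'z': 20}
i=7, x='x': counts = {'x': 7, 'y': 1, 'z': 20}
i=8, x='z': counts = {'x': 7, 'y': 1, 'z': 28}
i=9, x='y': counts = {'x': 7, 'y': 10, 'z': 28}

{'x': 7, 'y': 10, 'z': 28}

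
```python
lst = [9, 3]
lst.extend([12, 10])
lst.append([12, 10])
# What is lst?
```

After line 1: lst = [9, 3]
After line 2 (extend unpacks [12, 10]): lst = [9, 3, 12, 10]
After line 3 (append adds [12, 10] as single element): lst = [9, 3, 12, 10, [12, 10]]

[9, 3, 12, 10, [12, 10]]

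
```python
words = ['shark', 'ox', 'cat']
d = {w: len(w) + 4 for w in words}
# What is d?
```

{'shark': 9, 'ox': 6, 'cat': 7}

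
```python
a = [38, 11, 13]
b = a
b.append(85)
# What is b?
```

After line 1: a = [38, 11, 13]
After line 2 (b = a is an alias, same object): a = [38, 11, 13], b = [38, 11, 13]
After line 3 (b.append mutates the shared list): a = [38, 11, 13, 85], b = [38, 11, 13, 85]

[38, 11, 13, 85]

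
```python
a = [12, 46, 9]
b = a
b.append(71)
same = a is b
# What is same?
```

After line 1: a = [12, 46, 9]
After line 2 (b = a is an alias, same object): a = [12, 46, 9], b = [12, 46, 9]
After line 3 (b.append mutates the shared list): a = [12, 46, 9, 71], b = [12, 46, 9, 71]
After line 4 (same = a is b; same object -> True): same = True

True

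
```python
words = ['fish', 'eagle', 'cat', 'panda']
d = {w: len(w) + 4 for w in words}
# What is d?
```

{'fish': 8, 'eagle': 9, 'cat': 7, 'panda': 9}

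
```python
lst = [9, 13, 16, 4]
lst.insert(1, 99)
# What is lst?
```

[9, 99, 13, 16, 4]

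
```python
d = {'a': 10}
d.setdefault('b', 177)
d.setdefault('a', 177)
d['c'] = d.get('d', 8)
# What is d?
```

After line 1: d = {'a': 10}
After line 2 (setdefault adds 'b'=177): d = {'a': 10, 'b': 177}
After line 3 (setdefault 'a' no-op, already exists): d = {'a': 10, 'b': 177}
After line 4 (get('d', 8) returns default since 'd' not in d): d = {'a': 10, 'b': 177, 'c': 8}

{'a': 10, 'b': 177, 'c': 8}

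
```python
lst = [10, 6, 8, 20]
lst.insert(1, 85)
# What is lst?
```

[10, 85, 6, 8, 20]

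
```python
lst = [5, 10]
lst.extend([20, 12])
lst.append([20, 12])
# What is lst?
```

After line 1: lst = [5, 10]
After line 2 (extend unpacks [20, 12]): lst = [5, 10, 20, 12]
After line 3 (append adds [20, 12] as single element): lst = [5, 10, 20, 12, [20, 12]]

[5, 10, 20, 12, [20, 12]]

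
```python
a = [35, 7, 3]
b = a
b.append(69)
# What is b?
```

After line 1: a = [35, 7, 3]
After line 2 (b = a is an alias, same object): a = [35, 7, 3], b = [35, 7, 3]
After line 3 (b.append mutates the shared list): a = [35, 7, 3, 69], b = [35, 7, 3, 69]

[35, 7, 3, 69]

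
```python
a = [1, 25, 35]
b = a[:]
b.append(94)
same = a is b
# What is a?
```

After line 1: a = [1, 25, 35]
After line 2 (b = a[:] is a shallow copy, new object): a = [1, 25, 35], b = [1, 25, 35]
After line 3 (append only mutates b): a = [1, 25, 35], b = [1, 25, 35, 94]
After line 4 (same = a is b; different objects -> False): same = False

[1, 25, 35]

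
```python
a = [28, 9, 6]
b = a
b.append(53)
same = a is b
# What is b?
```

After line 1: a = [28, 9, 6]
After line 2 (b = a is an alias, same object): a = [28, 9, 6], b = [28, 9, 6]
After line 3 (b.append mutates the shared list): a = [28, 9, 6, 53], b = [28, 9, 6, 53]
After line 4 (same = a is b; same object -> True): same = True

[28, 9, 6, 53]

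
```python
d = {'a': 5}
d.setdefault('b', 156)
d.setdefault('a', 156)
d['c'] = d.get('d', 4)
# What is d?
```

After line 1: d = {'a': 5}
After line 2 (setdefault adds 'b'=156): d = {'a': 5, 'b': 156}
After line 3 (setdefault 'a' no-op, already exists): d = {'a': 5, 'b': 156}
After line 4 (get('d', 4) returns default since 'd' not in d): d = {'a': 5, 'b': 156, 'c': 4}

{'a': 5, 'b': 156, 'c': 4}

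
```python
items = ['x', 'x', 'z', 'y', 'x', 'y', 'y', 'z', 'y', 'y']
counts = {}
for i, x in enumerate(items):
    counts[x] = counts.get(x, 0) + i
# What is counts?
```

Initial: counts = {}, items = ['x', 'x', 'z', 'y', 'x', 'y', 'y', 'z', 'y', 'y']
i=0, x='x': counts = {'x': 0}
i=1, x='x': counts = {'x': 1}
i=2, x='z': counts = {'x': 1, 'z': 2}
i=3, x='y': counts = {'x': 1, 'z': 2, 'y': 3}
i=4, x='x': counts = {'x': 5, 'z': 2, 'y': 3}
i=5, x='y': counts = {'x': 5, 'z': 2, 'y': 8}
i=6, x='y': counts = {'x': 5, 'z': 2, 'y': 14}
i=7, x='z': counts = {'x': 5, 'z': 9, 'y': 14}
i=8, x='y': counts = {'x': 5, 'z': 9, 'y': 22}
i=9, x='y': counts = {'x': 5, 'z': 9, 'y': 31}

{'x': 5, 'z': 9, 'y': 31}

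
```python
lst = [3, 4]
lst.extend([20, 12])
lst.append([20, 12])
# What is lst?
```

After line 1: lst = [3, 4]
After line 2 (extend unpacks [20, 12]): lst = [3, 4, 20, 12]
After line 3 (append adds [20, 12] as single element): lst = [3, 4, 20, 12, [20, 12]]

[3, 4, 20, 12, [20, 12]]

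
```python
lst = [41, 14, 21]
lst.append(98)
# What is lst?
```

[41, 14, 21, 98]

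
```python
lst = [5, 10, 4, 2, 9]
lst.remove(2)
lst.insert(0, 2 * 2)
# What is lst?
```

After line 1: lst = [5, 10, 4, 2, 9]
After line 2 (remove first 2): lst = [5, 10, 4, 9]
After line 3 (insert 4 at index 0): lst = [4, 5, 10, 4, 9]

[4, 5, 10, 4, 9]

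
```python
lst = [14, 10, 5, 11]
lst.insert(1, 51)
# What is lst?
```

[14, 51, 10, 5, 11]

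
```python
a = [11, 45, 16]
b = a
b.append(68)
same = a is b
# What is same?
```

After line 1: a = [11, 45, 16]
After line 2 (b = a is an alias, same object): a = [11, 45, 16], b = [11, 45, 16]
After line 3 (b.append mutates the shared list): a = [11, 45, 16, 68], b = [11, 45, 16, 68]
After line 4 (same = a is b; same object -> True): same = True

True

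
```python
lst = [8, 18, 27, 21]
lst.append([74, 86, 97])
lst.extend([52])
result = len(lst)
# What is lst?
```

After line 1: lst = [8, 18, 27, 21]
After line 2 (append adds [74, 86, 97] as single element): lst = [8, 18, 27, 21, [74, 86, 97]]
After line 3 (extend unpacks [52], adds 52): lst = [8, 18, 27, 21, [74, 86, 97], 52]
After line 4: result = len(lst) = 6

[8, 18, 27, 21, [74, 86, 97], 52]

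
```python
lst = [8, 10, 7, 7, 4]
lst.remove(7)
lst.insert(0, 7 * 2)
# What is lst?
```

After line 1: lst = [8, 10, 7, 7, 4]
After line 2 (remove first 7): lst = [8, 10, 7, 4]
After line 3 (insert 14 at index 0): lst = [14, 8, 10, 7, 4]

[14, 8, 10, 7, 4]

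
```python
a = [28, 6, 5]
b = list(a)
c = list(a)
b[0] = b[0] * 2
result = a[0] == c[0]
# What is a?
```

After line 1: a = [28, 6, 5]
After line 2 (b = list(a), copy): a = [28, 6, 5], b = [28, 6, 5]
After line 3 (c = list(a) is a copy, new object): c = [28, 6, 5]
After line 4 (b[0] = 28 * 2 = 56; only b mutates (copy)): a = [28, 6, 5], b = [56, 6, 5], c = [28, 6, 5]
After line 5 (a[0] = 28, c[0] = 28; result = True)

[28, 6, 5]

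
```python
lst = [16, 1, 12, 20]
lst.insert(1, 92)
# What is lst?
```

[16, 92, 1, 12, 20]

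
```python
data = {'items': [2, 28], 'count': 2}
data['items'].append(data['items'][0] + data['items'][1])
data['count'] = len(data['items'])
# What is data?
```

After line 1: data = {'items': [2, 28], 'count': 2}
After line 2 (append 2 + 28 = 30): data = {'items': [2, 28, 30], 'count': 2}
After line 3 (count = len(items) = 3): data = {'items': [2, 28, 30], 'count': 3}

{'items': [2, 28, 30], 'count': 3}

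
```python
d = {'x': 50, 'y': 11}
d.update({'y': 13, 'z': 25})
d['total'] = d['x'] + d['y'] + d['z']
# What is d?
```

After line 1: d = {'x': 50, 'y': 11}
After line 2 (y overwritten, z added): d = {'x': 50, 'y': 13, 'z': 25}
After line 3 (total = 50 + 13 + 25 = 88): d = {'x': 50, 'y': 13, 'z': 25, 'total': 88}

{'x': 50, 'y': 13, 'z': 25, 'total': 88}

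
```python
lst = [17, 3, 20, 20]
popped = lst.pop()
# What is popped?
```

20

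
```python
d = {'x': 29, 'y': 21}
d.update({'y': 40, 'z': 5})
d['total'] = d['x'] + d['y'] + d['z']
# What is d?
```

After line 1: d = {'x': 29, 'y': 21}
After line 2 (y overwritten, z added): d = {'x': 29, 'y': 40, 'z': 5}
After line 3 (total = 29 + 40 + 5 = 74): d = {'x': 29, 'y': 40, 'z': 5, 'total': 74}

{'x': 29, 'y': 40, 'z': 5, 'total': 74}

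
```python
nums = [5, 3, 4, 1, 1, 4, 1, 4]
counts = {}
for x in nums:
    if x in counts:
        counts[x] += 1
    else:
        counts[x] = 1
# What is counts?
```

Initial: counts = {}, nums = [5, 3, 4, 1, 1, 4, 1, 4]
See 5: counts = {5: 1}
See 3: counts = {5: 1, 3: 1}
See 4: counts = {5: 1, 3: 1, 4: 1}
See 1: counts = {5: 1, 3: 1, 4: 1, 1: 1}
See 1: counts = {5: 1, 3: 1, 4: 1, 1: 2}
See 4: counts = {5: 1, 3: 1, 4: 2, 1: 2}
See 1: counts = {5: 1, 3: 1, 4: 2, 1: 3}
See 4: counts = {5: 1, 3: 1, 4: 3, 1: 3}

{5: 1, 3: 1, 4: 3, 1: 3}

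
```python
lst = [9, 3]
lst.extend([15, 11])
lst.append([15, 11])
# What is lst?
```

After line 1: lst = [9, 3]
After line 2 (extend unpacks [15, 11]): lst = [9, 3, 15, 11]
After line 3 (append adds [15, 11] as single element): lst = [9, 3, 15, 11, [15, 11]]

[9, 3, 15, 11, [15, 11]]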